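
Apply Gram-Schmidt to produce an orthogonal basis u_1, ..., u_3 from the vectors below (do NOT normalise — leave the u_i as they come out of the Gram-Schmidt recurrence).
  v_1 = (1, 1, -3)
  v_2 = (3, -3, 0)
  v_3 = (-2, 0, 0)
Orthogonal basis:
  u_1 = (1, 1, -3)
  u_2 = (3, -3, 0)
  u_3 = (-9/11, -9/11, -6/11)

Apply the Gram-Schmidt recurrence
  u_1 = v_1
  u_i = v_i − Σ_{j<i} ((v_i · u_j) / (u_j · u_j)) · u_j.

Step by step this gives:
  u_1 = (1, 1, -3)
  u_2 = (3, -3, 0)
  u_3 = (-9/11, -9/11, -6/11)

Orthogonality check:
  u_2 · u_1 = 0 (should be 0)
  u_3 · u_1 = 0 (should be 0)
  u_3 · u_2 = 0 (should be 0)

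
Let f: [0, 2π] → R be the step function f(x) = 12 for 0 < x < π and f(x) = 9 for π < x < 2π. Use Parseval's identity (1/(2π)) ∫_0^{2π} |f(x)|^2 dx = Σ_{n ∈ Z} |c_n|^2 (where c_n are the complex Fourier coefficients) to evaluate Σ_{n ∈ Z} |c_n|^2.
Σ |c_n|^2 = 225/2

Parseval equates the L^2 energy of f (normalised by 1/(2π)) with the ℓ^2 sum of its Fourier coefficients: (1/(2π)) ∫_0^{2π} |f|^2 = Σ |c_n|^2.
Compute the left side: (1/(2π)) [∫_0^π 12^2 dx + ∫_π^{2π} 9^2 dx] = (1/(2π)) · (144π + 81π) = (144 + 81)/2 = 225/2.
So Σ_{n ∈ Z} |c_n|^2 = 225/2.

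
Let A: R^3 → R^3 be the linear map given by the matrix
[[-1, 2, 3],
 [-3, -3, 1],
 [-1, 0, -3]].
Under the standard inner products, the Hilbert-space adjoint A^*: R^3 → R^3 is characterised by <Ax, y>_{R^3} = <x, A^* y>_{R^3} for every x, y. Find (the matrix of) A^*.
A^* = A^T =
[[-1, -3, -1],
 [2, -3, 0],
 [3, 1, -3]]

For real matrices with standard dot products, the defining identity <Ax, y> = <x, A^* y> gives (Ax)^T y = x^T (A^*) y, i.e. x^T A^T y = x^T (A^*) y. Since this holds for all x, y, we must have A^* = A^T. Therefore
A^* =
[[-1, -3, -1],
 [2, -3, 0],
 [3, 1, -3]].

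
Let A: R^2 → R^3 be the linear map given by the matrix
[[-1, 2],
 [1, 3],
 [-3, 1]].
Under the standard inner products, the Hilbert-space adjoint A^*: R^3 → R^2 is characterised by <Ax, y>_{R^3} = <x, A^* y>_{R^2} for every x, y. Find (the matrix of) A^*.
A^* = A^T =
[[-1, 1, -3],
 [2, 3, 1]]

For real matrices with standard dot products, the defining identity <Ax, y> = <x, A^* y> gives (Ax)^T y = x^T (A^*) y, i.e. x^T A^T y = x^T (A^*) y. Since this holds for all x, y, we must have A^* = A^T. Therefore
A^* =
[[-1, 1, -3],
 [2, 3, 1]].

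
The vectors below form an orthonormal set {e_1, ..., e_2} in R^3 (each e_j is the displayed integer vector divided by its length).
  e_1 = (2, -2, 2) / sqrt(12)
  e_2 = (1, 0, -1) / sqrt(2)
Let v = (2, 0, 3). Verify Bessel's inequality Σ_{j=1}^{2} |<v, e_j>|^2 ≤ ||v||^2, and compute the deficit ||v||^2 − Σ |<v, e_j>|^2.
Σ |<v, e_j>|^2 = 53/6; ||v||^2 = 13; deficit = 25/6

Write each e_j = u_j / sqrt(<u_j, u_j>) where u_j is the displayed integer vector. Then <v, e_j> = <v, u_j> / sqrt(<u_j, u_j>), so |<v, e_j>|^2 = <v, u_j>^2 / <u_j, u_j>.
Coefficients: <v, e_1> = 10/sqrt(12), <v, e_2> = -1/sqrt(2).
Square and sum: Σ |<v, e_j>|^2 = 53/6.
Compute ||v||^2 = v·v = 13.
Deficit = 13 − 53/6 = 25/6 ≥ 0, confirming Bessel's inequality. (The deficit equals ||v − Σ <v,e_j> e_j||^2, the squared distance from v to span{e_j}.)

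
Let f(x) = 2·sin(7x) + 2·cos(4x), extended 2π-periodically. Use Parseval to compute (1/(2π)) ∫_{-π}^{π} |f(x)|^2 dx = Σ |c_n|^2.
Σ |c_n|^2 = 4

Expand |f|^2 and use orthogonality of {sin(nx), cos(mx)} on [-π, π]:
  ∫_{-π}^{π} sin(nx)^2 dx = π, ∫ cos(mx)^2 dx = π, and cross terms integrate to 0.
So ∫_{-π}^{π} f(x)^2 dx = 2^2 · π + 2^2 · π = (4 + 4)π.
Divide by 2π: (4 + 4)/2 = 4.
By Parseval, this equals Σ |c_n|^2.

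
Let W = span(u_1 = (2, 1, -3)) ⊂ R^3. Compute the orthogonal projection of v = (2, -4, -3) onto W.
proj_W(v) = (9/7, 9/14, -27/14)

Set up U = [u_1 | ... | u_1] ∈ R^(3×1). The projector onto W = col(U) is P = U (U^T U)^(-1) U^T.
Compute U^T U =
  [14],
and U^T v = (9).
Solve U^T U · c = U^T v for the coefficients: c = (9/14). The projection is proj_W(v) = U c.
Check: (v - proj_W(v)) · u_1 = 0  (should be 0).
Result: proj_W(v) = (9/7, 9/14, -27/14).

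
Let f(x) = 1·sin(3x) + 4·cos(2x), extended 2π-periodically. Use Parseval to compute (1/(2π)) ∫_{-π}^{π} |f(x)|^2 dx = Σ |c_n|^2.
Σ |c_n|^2 = 17/2

Expand |f|^2 and use orthogonality of {sin(nx), cos(mx)} on [-π, π]:
  ∫_{-π}^{π} sin(nx)^2 dx = π, ∫ cos(mx)^2 dx = π, and cross terms integrate to 0.
So ∫_{-π}^{π} f(x)^2 dx = 1^2 · π + 4^2 · π = (1 + 16)π.
Divide by 2π: (1 + 16)/2 = 17/2.
By Parseval, this equals Σ |c_n|^2.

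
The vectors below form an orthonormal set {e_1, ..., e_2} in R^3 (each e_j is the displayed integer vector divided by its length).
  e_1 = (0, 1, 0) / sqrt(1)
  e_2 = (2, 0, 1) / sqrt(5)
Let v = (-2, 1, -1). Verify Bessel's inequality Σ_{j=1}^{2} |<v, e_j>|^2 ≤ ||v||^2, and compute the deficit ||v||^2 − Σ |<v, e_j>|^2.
Σ |<v, e_j>|^2 = 6; ||v||^2 = 6; deficit = 0

Write each e_j = u_j / sqrt(<u_j, u_j>) where u_j is the displayed integer vector. Then <v, e_j> = <v, u_j> / sqrt(<u_j, u_j>), so |<v, e_j>|^2 = <v, u_j>^2 / <u_j, u_j>.
Coefficients: <v, e_1> = 1/sqrt(1), <v, e_2> = -5/sqrt(5).
Square and sum: Σ |<v, e_j>|^2 = 6.
Compute ||v||^2 = v·v = 6.
Deficit = 6 − 6 = 0 ≥ 0, confirming Bessel's inequality. (The deficit equals ||v − Σ <v,e_j> e_j||^2, the squared distance from v to span{e_j}.)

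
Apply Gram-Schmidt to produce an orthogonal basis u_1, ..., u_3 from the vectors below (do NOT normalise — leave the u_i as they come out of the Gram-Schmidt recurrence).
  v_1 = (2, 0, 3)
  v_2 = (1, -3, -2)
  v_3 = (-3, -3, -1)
Orthogonal basis:
  u_1 = (2, 0, 3)
  u_2 = (21/13, -3, -14/13)
  u_3 = (-189/83, -147/83, 126/83)

Apply the Gram-Schmidt recurrence
  u_1 = v_1
  u_i = v_i − Σ_{j<i} ((v_i · u_j) / (u_j · u_j)) · u_j.

Step by step this gives:
  u_1 = (2, 0, 3)
  u_2 = (21/13, -3, -14/13)
  u_3 = (-189/83, -147/83, 126/83)

Orthogonality check:
  u_2 · u_1 = 0 (should be 0)
  u_3 · u_1 = 0 (should be 0)
  u_3 · u_2 = 0 (should be 0)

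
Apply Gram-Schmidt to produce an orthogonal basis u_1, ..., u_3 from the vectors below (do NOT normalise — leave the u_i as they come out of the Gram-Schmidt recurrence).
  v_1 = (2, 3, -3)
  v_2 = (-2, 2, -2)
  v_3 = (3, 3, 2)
Orthogonal basis:
  u_1 = (2, 3, -3)
  u_2 = (-30/11, 10/11, -10/11)
  u_3 = (0, 5/2, 5/2)

Apply the Gram-Schmidt recurrence
  u_1 = v_1
  u_i = v_i − Σ_{j<i} ((v_i · u_j) / (u_j · u_j)) · u_j.

Step by step this gives:
  u_1 = (2, 3, -3)
  u_2 = (-30/11, 10/11, -10/11)
  u_3 = (0, 5/2, 5/2)

Orthogonality check:
  u_2 · u_1 = 0 (should be 0)
  u_3 · u_1 = 0 (should be 0)
  u_3 · u_2 = 0 (should be 0)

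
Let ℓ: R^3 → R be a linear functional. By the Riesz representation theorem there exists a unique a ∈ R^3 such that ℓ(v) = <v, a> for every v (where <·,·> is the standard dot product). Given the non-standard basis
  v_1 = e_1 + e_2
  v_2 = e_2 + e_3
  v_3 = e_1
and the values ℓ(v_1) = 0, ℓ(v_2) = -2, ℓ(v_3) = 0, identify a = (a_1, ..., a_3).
a = (0, 0, -2)

Write a = (a_1, ..., a_3) in the standard basis. For each basis vector v_i, ℓ(v_i) = <v_i, a> is a linear equation in the a_j's. Collect the n equations into a matrix system V a = ℓ, where row i of V is v_i (expressed in the standard basis). Since V is invertible (lower-triangular with 1s on the diagonal, up to permutation), solve by back-substitution:
  V =
[[1, 1, 0],
 [0, 1, 1],
 [1, 0, 0]]
  V a = (0, -2, 0)
Solving gives a = (0, 0, -2).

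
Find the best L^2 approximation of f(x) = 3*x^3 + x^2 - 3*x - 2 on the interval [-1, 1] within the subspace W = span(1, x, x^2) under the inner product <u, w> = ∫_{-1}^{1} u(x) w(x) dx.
g(x) = x^2 - 6*x/5 - 2

The best approximation g ∈ W is the orthogonal projection of f onto W. Writing g = a_0 + a_1 x + a_2 x^2, the coefficients solve the normal equations G · a = b where
  G_{ij} = <φ_i, φ_j> and b_i = <f, φ_i>, with φ_0 = 1, φ_1 = x, φ_2 = x^2.
G =
  [2, 0, 2/3]
  [0, 2/3, 0]
  [2/3, 0, 2/5],
b = (-10/3, -4/5, -14/15).
Solving gives a_0 = -2, a_1 = -6/5, a_2 = 1, so
  g(x) = x^2 - 6*x/5 - 2.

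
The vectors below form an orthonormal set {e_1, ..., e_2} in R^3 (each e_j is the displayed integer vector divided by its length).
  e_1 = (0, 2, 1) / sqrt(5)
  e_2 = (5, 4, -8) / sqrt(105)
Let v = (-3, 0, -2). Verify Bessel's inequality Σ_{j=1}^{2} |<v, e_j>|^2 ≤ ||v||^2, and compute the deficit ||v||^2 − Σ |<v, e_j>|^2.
Σ |<v, e_j>|^2 = 17/21; ||v||^2 = 13; deficit = 256/21

Write each e_j = u_j / sqrt(<u_j, u_j>) where u_j is the displayed integer vector. Then <v, e_j> = <v, u_j> / sqrt(<u_j, u_j>), so |<v, e_j>|^2 = <v, u_j>^2 / <u_j, u_j>.
Coefficients: <v, e_1> = -2/sqrt(5), <v, e_2> = 1/sqrt(105).
Square and sum: Σ |<v, e_j>|^2 = 17/21.
Compute ||v||^2 = v·v = 13.
Deficit = 13 − 17/21 = 256/21 ≥ 0, confirming Bessel's inequality. (The deficit equals ||v − Σ <v,e_j> e_j||^2, the squared distance from v to span{e_j}.)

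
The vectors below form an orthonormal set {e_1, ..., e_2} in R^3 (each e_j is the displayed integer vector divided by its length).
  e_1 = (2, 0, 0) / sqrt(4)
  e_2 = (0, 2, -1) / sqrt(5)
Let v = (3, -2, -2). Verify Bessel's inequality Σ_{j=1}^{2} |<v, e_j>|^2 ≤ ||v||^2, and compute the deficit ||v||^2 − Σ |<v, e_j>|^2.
Σ |<v, e_j>|^2 = 49/5; ||v||^2 = 17; deficit = 36/5

Write each e_j = u_j / sqrt(<u_j, u_j>) where u_j is the displayed integer vector. Then <v, e_j> = <v, u_j> / sqrt(<u_j, u_j>), so |<v, e_j>|^2 = <v, u_j>^2 / <u_j, u_j>.
Coefficients: <v, e_1> = 6/sqrt(4), <v, e_2> = -2/sqrt(5).
Square and sum: Σ |<v, e_j>|^2 = 49/5.
Compute ||v||^2 = v·v = 17.
Deficit = 17 − 49/5 = 36/5 ≥ 0, confirming Bessel's inequality. (The deficit equals ||v − Σ <v,e_j> e_j||^2, the squared distance from v to span{e_j}.)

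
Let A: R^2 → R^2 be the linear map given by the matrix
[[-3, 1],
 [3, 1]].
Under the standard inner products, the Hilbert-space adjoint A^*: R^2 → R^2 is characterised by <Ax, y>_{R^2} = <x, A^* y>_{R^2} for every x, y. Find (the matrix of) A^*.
A^* = A^T =
[[-3, 3],
 [1, 1]]

For real matrices with standard dot products, the defining identity <Ax, y> = <x, A^* y> gives (Ax)^T y = x^T (A^*) y, i.e. x^T A^T y = x^T (A^*) y. Since this holds for all x, y, we must have A^* = A^T. Therefore
A^* =
[[-3, 3],
 [1, 1]].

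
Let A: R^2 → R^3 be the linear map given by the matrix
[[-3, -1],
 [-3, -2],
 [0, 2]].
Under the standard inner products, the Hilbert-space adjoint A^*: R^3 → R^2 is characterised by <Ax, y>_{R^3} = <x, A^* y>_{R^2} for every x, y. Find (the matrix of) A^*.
A^* = A^T =
[[-3, -3, 0],
 [-1, -2, 2]]

For real matrices with standard dot products, the defining identity <Ax, y> = <x, A^* y> gives (Ax)^T y = x^T (A^*) y, i.e. x^T A^T y = x^T (A^*) y. Since this holds for all x, y, we must have A^* = A^T. Therefore
A^* =
[[-3, -3, 0],
 [-1, -2, 2]].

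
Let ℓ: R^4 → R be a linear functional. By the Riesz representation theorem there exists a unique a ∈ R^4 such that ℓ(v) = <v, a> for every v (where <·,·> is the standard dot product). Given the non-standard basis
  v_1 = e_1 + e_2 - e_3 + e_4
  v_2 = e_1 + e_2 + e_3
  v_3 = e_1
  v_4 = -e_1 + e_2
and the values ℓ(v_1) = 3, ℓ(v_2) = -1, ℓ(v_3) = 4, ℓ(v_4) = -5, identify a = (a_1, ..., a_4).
a = (4, -1, -4, -4)

Write a = (a_1, ..., a_4) in the standard basis. For each basis vector v_i, ℓ(v_i) = <v_i, a> is a linear equation in the a_j's. Collect the n equations into a matrix system V a = ℓ, where row i of V is v_i (expressed in the standard basis). Since V is invertible (lower-triangular with 1s on the diagonal, up to permutation), solve by back-substitution:
  V =
[[1, 1, -1, 1],
 [1, 1, 1, 0],
 [1, 0, 0, 0],
 [-1, 1, 0, 0]]
  V a = (3, -1, 4, -5)
Solving gives a = (4, -1, -4, -4).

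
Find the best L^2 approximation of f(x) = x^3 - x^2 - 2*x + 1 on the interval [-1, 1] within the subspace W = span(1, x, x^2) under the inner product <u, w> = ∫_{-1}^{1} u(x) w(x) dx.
g(x) = -x^2 - 7*x/5 + 1

The best approximation g ∈ W is the orthogonal projection of f onto W. Writing g = a_0 + a_1 x + a_2 x^2, the coefficients solve the normal equations G · a = b where
  G_{ij} = <φ_i, φ_j> and b_i = <f, φ_i>, with φ_0 = 1, φ_1 = x, φ_2 = x^2.
G =
  [2, 0, 2/3]
  [0, 2/3, 0]
  [2/3, 0, 2/5],
b = (4/3, -14/15, 4/15).
Solving gives a_0 = 1, a_1 = -7/5, a_2 = -1, so
  g(x) = -x^2 - 7*x/5 + 1.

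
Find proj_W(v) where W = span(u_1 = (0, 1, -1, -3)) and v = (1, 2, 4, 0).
proj_W(v) = (0, -2/11, 2/11, 6/11)

Set up U = [u_1 | ... | u_1] ∈ R^(4×1). The projector onto W = col(U) is P = U (U^T U)^(-1) U^T.
Compute U^T U =
  [11],
and U^T v = (-2).
Solve U^T U · c = U^T v for the coefficients: c = (-2/11). The projection is proj_W(v) = U c.
Check: (v - proj_W(v)) · u_1 = 0  (should be 0).
Result: proj_W(v) = (0, -2/11, 2/11, 6/11).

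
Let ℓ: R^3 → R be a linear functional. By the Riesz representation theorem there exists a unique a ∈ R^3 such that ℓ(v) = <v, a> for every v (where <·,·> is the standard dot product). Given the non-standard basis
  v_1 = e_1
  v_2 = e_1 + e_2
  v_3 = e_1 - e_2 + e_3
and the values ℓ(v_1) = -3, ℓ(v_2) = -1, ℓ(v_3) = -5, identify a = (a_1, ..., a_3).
a = (-3, 2, 0)

Write a = (a_1, ..., a_3) in the standard basis. For each basis vector v_i, ℓ(v_i) = <v_i, a> is a linear equation in the a_j's. Collect the n equations into a matrix system V a = ℓ, where row i of V is v_i (expressed in the standard basis). Since V is invertible (lower-triangular with 1s on the diagonal, up to permutation), solve by back-substitution:
  V =
[[1, 0, 0],
 [1, 1, 0],
 [1, -1, 1]]
  V a = (-3, -1, -5)
Solving gives a = (-3, 2, 0).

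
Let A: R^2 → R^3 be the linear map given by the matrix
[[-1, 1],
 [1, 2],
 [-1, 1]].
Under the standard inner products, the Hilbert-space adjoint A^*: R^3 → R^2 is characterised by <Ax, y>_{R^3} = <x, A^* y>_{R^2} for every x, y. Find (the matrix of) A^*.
A^* = A^T =
[[-1, 1, -1],
 [1, 2, 1]]

For real matrices with standard dot products, the defining identity <Ax, y> = <x, A^* y> gives (Ax)^T y = x^T (A^*) y, i.e. x^T A^T y = x^T (A^*) y. Since this holds for all x, y, we must have A^* = A^T. Therefore
A^* =
[[-1, 1, -1],
 [1, 2, 1]].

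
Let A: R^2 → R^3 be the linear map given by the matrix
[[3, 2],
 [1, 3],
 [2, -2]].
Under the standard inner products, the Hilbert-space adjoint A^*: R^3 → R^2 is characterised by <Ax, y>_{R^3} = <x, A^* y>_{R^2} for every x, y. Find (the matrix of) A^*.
A^* = A^T =
[[3, 1, 2],
 [2, 3, -2]]

For real matrices with standard dot products, the defining identity <Ax, y> = <x, A^* y> gives (Ax)^T y = x^T (A^*) y, i.e. x^T A^T y = x^T (A^*) y. Since this holds for all x, y, we must have A^* = A^T. Therefore
A^* =
[[3, 1, 2],
 [2, 3, -2]].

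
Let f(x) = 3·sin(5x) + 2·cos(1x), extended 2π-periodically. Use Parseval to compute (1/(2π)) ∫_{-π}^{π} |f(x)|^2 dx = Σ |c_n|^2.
Σ |c_n|^2 = 13/2

Expand |f|^2 and use orthogonality of {sin(nx), cos(mx)} on [-π, π]:
  ∫_{-π}^{π} sin(nx)^2 dx = π, ∫ cos(mx)^2 dx = π, and cross terms integrate to 0.
So ∫_{-π}^{π} f(x)^2 dx = 3^2 · π + 2^2 · π = (9 + 4)π.
Divide by 2π: (9 + 4)/2 = 13/2.
By Parseval, this equals Σ |c_n|^2.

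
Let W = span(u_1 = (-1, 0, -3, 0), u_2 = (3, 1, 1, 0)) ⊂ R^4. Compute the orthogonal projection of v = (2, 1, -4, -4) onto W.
proj_W(v) = (71/37, 45/37, -147/37, 0)

Set up U = [u_1 | ... | u_2] ∈ R^(4×2). The projector onto W = col(U) is P = U (U^T U)^(-1) U^T.
Compute U^T U =
  [10, -6]
  [-6, 11],
and U^T v = (10, 3).
Solve U^T U · c = U^T v for the coefficients: c = (64/37, 45/37). The projection is proj_W(v) = U c.
Check: (v - proj_W(v)) · u_1 = 0  (should be 0).
Check: (v - proj_W(v)) · u_2 = 0  (should be 0).
Result: proj_W(v) = (71/37, 45/37, -147/37, 0).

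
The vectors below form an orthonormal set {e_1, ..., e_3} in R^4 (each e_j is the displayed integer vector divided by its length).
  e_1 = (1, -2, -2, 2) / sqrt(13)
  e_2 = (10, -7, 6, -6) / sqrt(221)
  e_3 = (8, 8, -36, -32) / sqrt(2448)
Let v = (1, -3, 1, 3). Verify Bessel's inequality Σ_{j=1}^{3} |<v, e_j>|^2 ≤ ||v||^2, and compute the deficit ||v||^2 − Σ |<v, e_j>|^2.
Σ |<v, e_j>|^2 = 179/9; ||v||^2 = 20; deficit = 1/9

Write each e_j = u_j / sqrt(<u_j, u_j>) where u_j is the displayed integer vector. Then <v, e_j> = <v, u_j> / sqrt(<u_j, u_j>), so |<v, e_j>|^2 = <v, u_j>^2 / <u_j, u_j>.
Coefficients: <v, e_1> = 11/sqrt(13), <v, e_2> = 19/sqrt(221), <v, e_3> = -148/sqrt(2448).
Square and sum: Σ |<v, e_j>|^2 = 179/9.
Compute ||v||^2 = v·v = 20.
Deficit = 20 − 179/9 = 1/9 ≥ 0, confirming Bessel's inequality. (The deficit equals ||v − Σ <v,e_j> e_j||^2, the squared distance from v to span{e_j}.)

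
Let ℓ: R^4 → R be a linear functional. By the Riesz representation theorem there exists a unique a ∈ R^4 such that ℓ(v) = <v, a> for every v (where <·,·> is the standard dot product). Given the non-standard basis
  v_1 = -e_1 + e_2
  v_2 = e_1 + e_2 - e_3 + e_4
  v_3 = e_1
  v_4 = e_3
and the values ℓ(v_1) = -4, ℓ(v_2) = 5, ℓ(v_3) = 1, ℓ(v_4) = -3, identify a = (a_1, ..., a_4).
a = (1, -3, -3, 4)

Write a = (a_1, ..., a_4) in the standard basis. For each basis vector v_i, ℓ(v_i) = <v_i, a> is a linear equation in the a_j's. Collect the n equations into a matrix system V a = ℓ, where row i of V is v_i (expressed in the standard basis). Since V is invertible (lower-triangular with 1s on the diagonal, up to permutation), solve by back-substitution:
  V =
[[-1, 1, 0, 0],
 [1, 1, -1, 1],
 [1, 0, 0, 0],
 [0, 0, 1, 0]]
  V a = (-4, 5, 1, -3)
Solving gives a = (1, -3, -3, 4).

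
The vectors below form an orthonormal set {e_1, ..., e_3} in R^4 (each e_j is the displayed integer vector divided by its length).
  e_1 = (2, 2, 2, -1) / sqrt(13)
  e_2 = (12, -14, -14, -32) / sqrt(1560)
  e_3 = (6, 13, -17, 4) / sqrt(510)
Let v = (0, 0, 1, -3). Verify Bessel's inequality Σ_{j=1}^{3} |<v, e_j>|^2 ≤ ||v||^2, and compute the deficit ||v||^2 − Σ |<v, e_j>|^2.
Σ |<v, e_j>|^2 = 134/17; ||v||^2 = 10; deficit = 36/17

Write each e_j = u_j / sqrt(<u_j, u_j>) where u_j is the displayed integer vector. Then <v, e_j> = <v, u_j> / sqrt(<u_j, u_j>), so |<v, e_j>|^2 = <v, u_j>^2 / <u_j, u_j>.
Coefficients: <v, e_1> = 5/sqrt(13), <v, e_2> = 82/sqrt(1560), <v, e_3> = -29/sqrt(510).
Square and sum: Σ |<v, e_j>|^2 = 134/17.
Compute ||v||^2 = v·v = 10.
Deficit = 10 − 134/17 = 36/17 ≥ 0, confirming Bessel's inequality. (The deficit equals ||v − Σ <v,e_j> e_j||^2, the squared distance from v to span{e_j}.)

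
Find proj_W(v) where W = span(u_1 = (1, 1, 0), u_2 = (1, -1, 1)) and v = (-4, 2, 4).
proj_W(v) = (-5/3, -1/3, -2/3)

Set up U = [u_1 | ... | u_2] ∈ R^(3×2). The projector onto W = col(U) is P = U (U^T U)^(-1) U^T.
Compute U^T U =
  [2, 0]
  [0, 3],
and U^T v = (-2, -2).
Solve U^T U · c = U^T v for the coefficients: c = (-1, -2/3). The projection is proj_W(v) = U c.
Check: (v - proj_W(v)) · u_1 = 0  (should be 0).
Check: (v - proj_W(v)) · u_2 = 0  (should be 0).
Result: proj_W(v) = (-5/3, -1/3, -2/3).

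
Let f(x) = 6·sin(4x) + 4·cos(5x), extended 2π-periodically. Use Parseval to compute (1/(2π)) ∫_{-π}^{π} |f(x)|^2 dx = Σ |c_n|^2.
Σ |c_n|^2 = 26

Expand |f|^2 and use orthogonality of {sin(nx), cos(mx)} on [-π, π]:
  ∫_{-π}^{π} sin(nx)^2 dx = π, ∫ cos(mx)^2 dx = π, and cross terms integrate to 0.
So ∫_{-π}^{π} f(x)^2 dx = 6^2 · π + 4^2 · π = (36 + 16)π.
Divide by 2π: (36 + 16)/2 = 26.
By Parseval, this equals Σ |c_n|^2.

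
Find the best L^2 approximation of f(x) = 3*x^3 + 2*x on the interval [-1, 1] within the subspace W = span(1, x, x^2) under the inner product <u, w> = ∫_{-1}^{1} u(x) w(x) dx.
g(x) = 19*x/5

The best approximation g ∈ W is the orthogonal projection of f onto W. Writing g = a_0 + a_1 x + a_2 x^2, the coefficients solve the normal equations G · a = b where
  G_{ij} = <φ_i, φ_j> and b_i = <f, φ_i>, with φ_0 = 1, φ_1 = x, φ_2 = x^2.
G =
  [2, 0, 2/3]
  [0, 2/3, 0]
  [2/3, 0, 2/5],
b = (0, 38/15, 0).
Solving gives a_0 = 0, a_1 = 19/5, a_2 = 0, so
  g(x) = 19*x/5.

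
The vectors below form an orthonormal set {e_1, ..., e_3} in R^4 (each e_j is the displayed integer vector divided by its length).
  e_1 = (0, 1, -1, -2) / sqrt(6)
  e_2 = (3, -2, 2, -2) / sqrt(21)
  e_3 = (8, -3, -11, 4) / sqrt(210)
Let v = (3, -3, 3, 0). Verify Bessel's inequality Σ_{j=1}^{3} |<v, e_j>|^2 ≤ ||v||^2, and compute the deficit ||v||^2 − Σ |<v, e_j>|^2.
Σ |<v, e_j>|^2 = 27; ||v||^2 = 27; deficit = 0

Write each e_j = u_j / sqrt(<u_j, u_j>) where u_j is the displayed integer vector. Then <v, e_j> = <v, u_j> / sqrt(<u_j, u_j>), so |<v, e_j>|^2 = <v, u_j>^2 / <u_j, u_j>.
Coefficients: <v, e_1> = -6/sqrt(6), <v, e_2> = 21/sqrt(21), <v, e_3> = 0/sqrt(210).
Square and sum: Σ |<v, e_j>|^2 = 27.
Compute ||v||^2 = v·v = 27.
Deficit = 27 − 27 = 0 ≥ 0, confirming Bessel's inequality. (The deficit equals ||v − Σ <v,e_j> e_j||^2, the squared distance from v to span{e_j}.)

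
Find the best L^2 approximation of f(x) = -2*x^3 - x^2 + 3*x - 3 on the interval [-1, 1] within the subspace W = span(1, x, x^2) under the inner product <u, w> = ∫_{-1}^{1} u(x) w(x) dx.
g(x) = -x^2 + 9*x/5 - 3

The best approximation g ∈ W is the orthogonal projection of f onto W. Writing g = a_0 + a_1 x + a_2 x^2, the coefficients solve the normal equations G · a = b where
  G_{ij} = <φ_i, φ_j> and b_i = <f, φ_i>, with φ_0 = 1, φ_1 = x, φ_2 = x^2.
G =
  [2, 0, 2/3]
  [0, 2/3, 0]
  [2/3, 0, 2/5],
b = (-20/3, 6/5, -12/5).
Solving gives a_0 = -3, a_1 = 9/5, a_2 = -1, so
  g(x) = -x^2 + 9*x/5 - 3.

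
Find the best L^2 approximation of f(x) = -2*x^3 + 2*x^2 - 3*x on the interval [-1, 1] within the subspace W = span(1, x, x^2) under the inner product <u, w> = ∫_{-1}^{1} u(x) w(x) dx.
g(x) = 2*x^2 - 21*x/5

The best approximation g ∈ W is the orthogonal projection of f onto W. Writing g = a_0 + a_1 x + a_2 x^2, the coefficients solve the normal equations G · a = b where
  G_{ij} = <φ_i, φ_j> and b_i = <f, φ_i>, with φ_0 = 1, φ_1 = x, φ_2 = x^2.
G =
  [2, 0, 2/3]
  [0, 2/3, 0]
  [2/3, 0, 2/5],
b = (4/3, -14/5, 4/5).
Solving gives a_0 = 0, a_1 = -21/5, a_2 = 2, so
  g(x) = 2*x^2 - 21*x/5.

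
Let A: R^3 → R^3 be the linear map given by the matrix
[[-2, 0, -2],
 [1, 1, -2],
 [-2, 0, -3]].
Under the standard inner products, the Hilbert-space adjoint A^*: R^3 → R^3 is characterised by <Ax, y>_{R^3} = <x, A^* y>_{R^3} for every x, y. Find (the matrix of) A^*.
A^* = A^T =
[[-2, 1, -2],
 [0, 1, 0],
 [-2, -2, -3]]

For real matrices with standard dot products, the defining identity <Ax, y> = <x, A^* y> gives (Ax)^T y = x^T (A^*) y, i.e. x^T A^T y = x^T (A^*) y. Since this holds for all x, y, we must have A^* = A^T. Therefore
A^* =
[[-2, 1, -2],
 [0, 1, 0],
 [-2, -2, -3]].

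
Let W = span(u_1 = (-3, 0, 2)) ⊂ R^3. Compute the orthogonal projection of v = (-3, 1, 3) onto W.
proj_W(v) = (-45/13, 0, 30/13)

Set up U = [u_1 | ... | u_1] ∈ R^(3×1). The projector onto W = col(U) is P = U (U^T U)^(-1) U^T.
Compute U^T U =
  [13],
and U^T v = (15).
Solve U^T U · c = U^T v for the coefficients: c = (15/13). The projection is proj_W(v) = U c.
Check: (v - proj_W(v)) · u_1 = 0  (should be 0).
Result: proj_W(v) = (-45/13, 0, 30/13).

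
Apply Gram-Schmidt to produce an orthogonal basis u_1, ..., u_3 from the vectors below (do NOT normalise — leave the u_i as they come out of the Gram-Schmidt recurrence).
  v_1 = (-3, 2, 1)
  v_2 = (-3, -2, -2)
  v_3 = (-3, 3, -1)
Orthogonal basis:
  u_1 = (-3, 2, 1)
  u_2 = (-33/14, -17/7, -31/14)
  u_3 = (66/229, 297/229, -396/229)

Apply the Gram-Schmidt recurrence
  u_1 = v_1
  u_i = v_i − Σ_{j<i} ((v_i · u_j) / (u_j · u_j)) · u_j.

Step by step this gives:
  u_1 = (-3, 2, 1)
  u_2 = (-33/14, -17/7, -31/14)
  u_3 = (66/229, 297/229, -396/229)

Orthogonality check:
  u_2 · u_1 = 0 (should be 0)
  u_3 · u_1 = 0 (should be 0)
  u_3 · u_2 = 0 (should be 0)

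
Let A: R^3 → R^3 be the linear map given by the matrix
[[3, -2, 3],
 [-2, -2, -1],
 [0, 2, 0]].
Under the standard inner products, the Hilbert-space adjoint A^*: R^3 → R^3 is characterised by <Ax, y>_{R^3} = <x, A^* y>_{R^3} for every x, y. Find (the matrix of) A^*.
A^* = A^T =
[[3, -2, 0],
 [-2, -2, 2],
 [3, -1, 0]]

For real matrices with standard dot products, the defining identity <Ax, y> = <x, A^* y> gives (Ax)^T y = x^T (A^*) y, i.e. x^T A^T y = x^T (A^*) y. Since this holds for all x, y, we must have A^* = A^T. Therefore
A^* =
[[3, -2, 0],
 [-2, -2, 2],
 [3, -1, 0]].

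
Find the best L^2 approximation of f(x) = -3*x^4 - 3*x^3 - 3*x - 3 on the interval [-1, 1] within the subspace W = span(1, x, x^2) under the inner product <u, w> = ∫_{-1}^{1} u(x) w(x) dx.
g(x) = -18*x^2/7 - 24*x/5 - 96/35

The best approximation g ∈ W is the orthogonal projection of f onto W. Writing g = a_0 + a_1 x + a_2 x^2, the coefficients solve the normal equations G · a = b where
  G_{ij} = <φ_i, φ_j> and b_i = <f, φ_i>, with φ_0 = 1, φ_1 = x, φ_2 = x^2.
G =
  [2, 0, 2/3]
  [0, 2/3, 0]
  [2/3, 0, 2/5],
b = (-36/5, -16/5, -20/7).
Solving gives a_0 = -96/35, a_1 = -24/5, a_2 = -18/7, so
  g(x) = -18*x^2/7 - 24*x/5 - 96/35.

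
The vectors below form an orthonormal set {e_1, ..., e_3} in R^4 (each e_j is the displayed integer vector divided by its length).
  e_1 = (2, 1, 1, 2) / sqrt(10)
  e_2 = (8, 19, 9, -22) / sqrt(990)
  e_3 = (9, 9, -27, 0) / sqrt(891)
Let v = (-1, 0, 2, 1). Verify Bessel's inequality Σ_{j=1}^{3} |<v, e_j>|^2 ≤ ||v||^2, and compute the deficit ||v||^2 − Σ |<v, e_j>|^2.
Σ |<v, e_j>|^2 = 5; ||v||^2 = 6; deficit = 1

Write each e_j = u_j / sqrt(<u_j, u_j>) where u_j is the displayed integer vector. Then <v, e_j> = <v, u_j> / sqrt(<u_j, u_j>), so |<v, e_j>|^2 = <v, u_j>^2 / <u_j, u_j>.
Coefficients: <v, e_1> = 2/sqrt(10), <v, e_2> = -12/sqrt(990), <v, e_3> = -63/sqrt(891).
Square and sum: Σ |<v, e_j>|^2 = 5.
Compute ||v||^2 = v·v = 6.
Deficit = 6 − 5 = 1 ≥ 0, confirming Bessel's inequality. (The deficit equals ||v − Σ <v,e_j> e_j||^2, the squared distance from v to span{e_j}.)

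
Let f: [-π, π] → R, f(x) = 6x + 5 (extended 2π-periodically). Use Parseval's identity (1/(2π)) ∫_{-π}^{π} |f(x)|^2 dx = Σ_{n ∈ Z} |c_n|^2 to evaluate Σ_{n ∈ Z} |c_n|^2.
Σ |c_n|^2 = 12π^2 + 25

Expand and integrate term by term over [-π, π]:
  ∫ (6x)^2 dx = 36·(2π^3/3); ∫ 2·6·(5)·x dx = 0 (odd integrand); ∫ 5^2 dx = 25·2π.
So (1/(2π)) ∫_{-π}^{π} (6x + 5)^2 dx = 36π^2/3 + 25 = 12π^2 + 25.
Parseval ⇒ Σ |c_n|^2 = 12π^2 + 25.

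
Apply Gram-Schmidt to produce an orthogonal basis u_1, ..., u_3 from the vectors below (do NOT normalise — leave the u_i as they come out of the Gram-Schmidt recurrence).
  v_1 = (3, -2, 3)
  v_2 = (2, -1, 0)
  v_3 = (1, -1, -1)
Orthogonal basis:
  u_1 = (3, -2, 3)
  u_2 = (10/11, -3/11, -12/11)
  u_3 = (-6/23, -12/23, -2/23)

Apply the Gram-Schmidt recurrence
  u_1 = v_1
  u_i = v_i − Σ_{j<i} ((v_i · u_j) / (u_j · u_j)) · u_j.

Step by step this gives:
  u_1 = (3, -2, 3)
  u_2 = (10/11, -3/11, -12/11)
  u_3 = (-6/23, -12/23, -2/23)

Orthogonality check:
  u_2 · u_1 = 0 (should be 0)
  u_3 · u_1 = 0 (should be 0)
  u_3 · u_2 = 0 (should be 0)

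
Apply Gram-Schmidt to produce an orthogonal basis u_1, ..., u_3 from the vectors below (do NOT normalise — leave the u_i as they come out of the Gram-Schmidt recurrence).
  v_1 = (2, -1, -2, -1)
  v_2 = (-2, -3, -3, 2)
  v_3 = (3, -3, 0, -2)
Orthogonal basis:
  u_1 = (2, -1, -2, -1)
  u_2 = (-13/5, -27/10, -12/5, 23/10)
  u_3 = (89/251, -593/251, 449/251, -127/251)

Apply the Gram-Schmidt recurrence
  u_1 = v_1
  u_i = v_i − Σ_{j<i} ((v_i · u_j) / (u_j · u_j)) · u_j.

Step by step this gives:
  u_1 = (2, -1, -2, -1)
  u_2 = (-13/5, -27/10, -12/5, 23/10)
  u_3 = (89/251, -593/251, 449/251, -127/251)

Orthogonality check:
  u_2 · u_1 = 0 (should be 0)
  u_3 · u_1 = 0 (should be 0)
  u_3 · u_2 = 0 (should be 0)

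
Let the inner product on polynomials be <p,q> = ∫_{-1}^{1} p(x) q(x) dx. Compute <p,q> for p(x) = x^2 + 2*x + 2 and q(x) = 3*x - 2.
<p,q> = -16/3

Expand the product: p(x)·q(x) = 3*x^3 + 4*x^2 + 2*x - 4.
∫_{-1}^{1} of each monomial x^k gives [2/(k+1) if k even, 0 if k odd]. Integrating term-by-term (or equivalently evaluating the antiderivative F(x) = 3*x^4/4 + 4*x^3/3 + x^2 - 4*x at the endpoints):
  F(1) − F(−1) = -11/12 − (53/12) = -16/3.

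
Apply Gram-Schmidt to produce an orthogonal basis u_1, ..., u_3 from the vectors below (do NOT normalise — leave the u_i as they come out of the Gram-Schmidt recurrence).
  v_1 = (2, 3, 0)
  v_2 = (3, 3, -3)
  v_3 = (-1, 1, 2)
Orthogonal basis:
  u_1 = (2, 3, 0)
  u_2 = (9/13, -6/13, -3)
  u_3 = (-9/14, 3/7, -3/14)

Apply the Gram-Schmidt recurrence
  u_1 = v_1
  u_i = v_i − Σ_{j<i} ((v_i · u_j) / (u_j · u_j)) · u_j.

Step by step this gives:
  u_1 = (2, 3, 0)
  u_2 = (9/13, -6/13, -3)
  u_3 = (-9/14, 3/7, -3/14)

Orthogonality check:
  u_2 · u_1 = 0 (should be 0)
  u_3 · u_1 = 0 (should be 0)
  u_3 · u_2 = 0 (should be 0)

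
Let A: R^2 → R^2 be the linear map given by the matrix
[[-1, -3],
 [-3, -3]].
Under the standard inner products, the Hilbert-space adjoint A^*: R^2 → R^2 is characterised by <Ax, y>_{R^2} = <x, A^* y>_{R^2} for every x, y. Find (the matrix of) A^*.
A^* = A^T =
[[-1, -3],
 [-3, -3]]

For real matrices with standard dot products, the defining identity <Ax, y> = <x, A^* y> gives (Ax)^T y = x^T (A^*) y, i.e. x^T A^T y = x^T (A^*) y. Since this holds for all x, y, we must have A^* = A^T. Therefore
A^* =
[[-1, -3],
 [-3, -3]].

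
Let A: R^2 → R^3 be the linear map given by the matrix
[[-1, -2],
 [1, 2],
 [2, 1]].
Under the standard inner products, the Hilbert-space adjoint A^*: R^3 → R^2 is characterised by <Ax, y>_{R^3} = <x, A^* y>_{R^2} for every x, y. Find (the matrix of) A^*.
A^* = A^T =
[[-1, 1, 2],
 [-2, 2, 1]]

For real matrices with standard dot products, the defining identity <Ax, y> = <x, A^* y> gives (Ax)^T y = x^T (A^*) y, i.e. x^T A^T y = x^T (A^*) y. Since this holds for all x, y, we must have A^* = A^T. Therefore
A^* =
[[-1, 1, 2],
 [-2, 2, 1]].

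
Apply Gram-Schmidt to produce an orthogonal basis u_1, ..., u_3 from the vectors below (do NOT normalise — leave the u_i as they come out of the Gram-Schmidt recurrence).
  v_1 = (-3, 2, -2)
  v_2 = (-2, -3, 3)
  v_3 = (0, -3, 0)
Orthogonal basis:
  u_1 = (-3, 2, -2)
  u_2 = (-52/17, -39/17, 39/17)
  u_3 = (0, -3/2, -3/2)

Apply the Gram-Schmidt recurrence
  u_1 = v_1
  u_i = v_i − Σ_{j<i} ((v_i · u_j) / (u_j · u_j)) · u_j.

Step by step this gives:
  u_1 = (-3, 2, -2)
  u_2 = (-52/17, -39/17, 39/17)
  u_3 = (0, -3/2, -3/2)

Orthogonality check:
  u_2 · u_1 = 0 (should be 0)
  u_3 · u_1 = 0 (should be 0)
  u_3 · u_2 = 0 (should be 0)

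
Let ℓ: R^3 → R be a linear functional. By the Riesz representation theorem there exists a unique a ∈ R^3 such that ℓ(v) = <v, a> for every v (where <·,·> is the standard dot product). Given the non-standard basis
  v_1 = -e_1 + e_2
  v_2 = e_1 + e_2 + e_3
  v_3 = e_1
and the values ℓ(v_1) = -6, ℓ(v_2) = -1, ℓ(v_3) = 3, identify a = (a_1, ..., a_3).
a = (3, -3, -1)

Write a = (a_1, ..., a_3) in the standard basis. For each basis vector v_i, ℓ(v_i) = <v_i, a> is a linear equation in the a_j's. Collect the n equations into a matrix system V a = ℓ, where row i of V is v_i (expressed in the standard basis). Since V is invertible (lower-triangular with 1s on the diagonal, up to permutation), solve by back-substitution:
  V =
[[-1, 1, 0],
 [1, 1, 1],
 [1, 0, 0]]
  V a = (-6, -1, 3)
Solving gives a = (3, -3, -1).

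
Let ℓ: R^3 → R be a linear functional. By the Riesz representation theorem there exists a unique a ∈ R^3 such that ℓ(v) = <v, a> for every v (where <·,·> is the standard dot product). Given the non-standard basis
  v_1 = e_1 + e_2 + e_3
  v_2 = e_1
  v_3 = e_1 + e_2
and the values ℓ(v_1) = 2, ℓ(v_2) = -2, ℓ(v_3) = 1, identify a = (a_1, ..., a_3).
a = (-2, 3, 1)

Write a = (a_1, ..., a_3) in the standard basis. For each basis vector v_i, ℓ(v_i) = <v_i, a> is a linear equation in the a_j's. Collect the n equations into a matrix system V a = ℓ, where row i of V is v_i (expressed in the standard basis). Since V is invertible (lower-triangular with 1s on the diagonal, up to permutation), solve by back-substitution:
  V =
[[1, 1, 1],
 [1, 0, 0],
 [1, 1, 0]]
  V a = (2, -2, 1)
Solving gives a = (-2, 3, 1).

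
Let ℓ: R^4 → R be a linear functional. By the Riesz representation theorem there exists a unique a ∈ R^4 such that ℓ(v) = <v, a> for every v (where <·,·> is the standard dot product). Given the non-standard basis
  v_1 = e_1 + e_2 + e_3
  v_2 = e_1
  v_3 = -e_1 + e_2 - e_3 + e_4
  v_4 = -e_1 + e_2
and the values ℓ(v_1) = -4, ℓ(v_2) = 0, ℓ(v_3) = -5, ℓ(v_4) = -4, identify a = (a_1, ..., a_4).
a = (0, -4, 0, -1)

Write a = (a_1, ..., a_4) in the standard basis. For each basis vector v_i, ℓ(v_i) = <v_i, a> is a linear equation in the a_j's. Collect the n equations into a matrix system V a = ℓ, where row i of V is v_i (expressed in the standard basis). Since V is invertible (lower-triangular with 1s on the diagonal, up to permutation), solve by back-substitution:
  V =
[[1, 1, 1, 0],
 [1, 0, 0, 0],
 [-1, 1, -1, 1],
 [-1, 1, 0, 0]]
  V a = (-4, 0, -5, -4)
Solving gives a = (0, -4, 0, -1).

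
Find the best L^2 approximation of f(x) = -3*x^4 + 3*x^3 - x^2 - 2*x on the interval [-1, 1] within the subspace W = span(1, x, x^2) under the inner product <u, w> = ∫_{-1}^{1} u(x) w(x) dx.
g(x) = -25*x^2/7 - x/5 + 9/35

The best approximation g ∈ W is the orthogonal projection of f onto W. Writing g = a_0 + a_1 x + a_2 x^2, the coefficients solve the normal equations G · a = b where
  G_{ij} = <φ_i, φ_j> and b_i = <f, φ_i>, with φ_0 = 1, φ_1 = x, φ_2 = x^2.
G =
  [2, 0, 2/3]
  [0, 2/3, 0]
  [2/3, 0, 2/5],
b = (-28/15, -2/15, -44/35).
Solving gives a_0 = 9/35, a_1 = -1/5, a_2 = -25/7, so
  g(x) = -25*x^2/7 - x/5 + 9/35.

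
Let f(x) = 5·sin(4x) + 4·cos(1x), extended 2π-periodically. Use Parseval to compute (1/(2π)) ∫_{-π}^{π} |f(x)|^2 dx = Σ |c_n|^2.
Σ |c_n|^2 = 41/2

Expand |f|^2 and use orthogonality of {sin(nx), cos(mx)} on [-π, π]:
  ∫_{-π}^{π} sin(nx)^2 dx = π, ∫ cos(mx)^2 dx = π, and cross terms integrate to 0.
So ∫_{-π}^{π} f(x)^2 dx = 5^2 · π + 4^2 · π = (25 + 16)π.
Divide by 2π: (25 + 16)/2 = 41/2.
By Parseval, this equals Σ |c_n|^2.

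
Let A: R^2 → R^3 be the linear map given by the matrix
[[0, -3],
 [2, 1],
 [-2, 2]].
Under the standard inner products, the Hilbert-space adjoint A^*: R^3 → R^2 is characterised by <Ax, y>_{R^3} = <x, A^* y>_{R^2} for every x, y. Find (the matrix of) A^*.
A^* = A^T =
[[0, 2, -2],
 [-3, 1, 2]]

For real matrices with standard dot products, the defining identity <Ax, y> = <x, A^* y> gives (Ax)^T y = x^T (A^*) y, i.e. x^T A^T y = x^T (A^*) y. Since this holds for all x, y, we must have A^* = A^T. Therefore
A^* =
[[0, 2, -2],
 [-3, 1, 2]].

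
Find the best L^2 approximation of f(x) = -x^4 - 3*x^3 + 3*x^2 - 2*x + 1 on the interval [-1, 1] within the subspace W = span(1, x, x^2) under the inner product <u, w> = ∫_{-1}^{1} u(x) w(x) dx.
g(x) = 15*x^2/7 - 19*x/5 + 38/35

The best approximation g ∈ W is the orthogonal projection of f onto W. Writing g = a_0 + a_1 x + a_2 x^2, the coefficients solve the normal equations G · a = b where
  G_{ij} = <φ_i, φ_j> and b_i = <f, φ_i>, with φ_0 = 1, φ_1 = x, φ_2 = x^2.
G =
  [2, 0, 2/3]
  [0, 2/3, 0]
  [2/3, 0, 2/5],
b = (18/5, -38/15, 166/105).
Solving gives a_0 = 38/35, a_1 = -19/5, a_2 = 15/7, so
  g(x) = 15*x^2/7 - 19*x/5 + 38/35.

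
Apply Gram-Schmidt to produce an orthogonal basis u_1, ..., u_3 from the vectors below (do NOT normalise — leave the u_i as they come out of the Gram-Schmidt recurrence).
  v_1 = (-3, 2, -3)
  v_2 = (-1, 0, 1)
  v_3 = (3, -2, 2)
Orthogonal basis:
  u_1 = (-3, 2, -3)
  u_2 = (-1, 0, 1)
  u_3 = (-1/11, -3/11, -1/11)

Apply the Gram-Schmidt recurrence
  u_1 = v_1
  u_i = v_i − Σ_{j<i} ((v_i · u_j) / (u_j · u_j)) · u_j.

Step by step this gives:
  u_1 = (-3, 2, -3)
  u_2 = (-1, 0, 1)
  u_3 = (-1/11, -3/11, -1/11)

Orthogonality check:
  u_2 · u_1 = 0 (should be 0)
  u_3 · u_1 = 0 (should be 0)
  u_3 · u_2 = 0 (should be 0)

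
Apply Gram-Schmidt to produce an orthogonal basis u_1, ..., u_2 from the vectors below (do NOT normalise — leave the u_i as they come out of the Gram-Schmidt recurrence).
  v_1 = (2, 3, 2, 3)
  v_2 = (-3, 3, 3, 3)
Orthogonal basis:
  u_1 = (2, 3, 2, 3)
  u_2 = (-57/13, 12/13, 21/13, 12/13)

Apply the Gram-Schmidt recurrence
  u_1 = v_1
  u_i = v_i − Σ_{j<i} ((v_i · u_j) / (u_j · u_j)) · u_j.

Step by step this gives:
  u_1 = (2, 3, 2, 3)
  u_2 = (-57/13, 12/13, 21/13, 12/13)

Orthogonality check:
  u_2 · u_1 = 0 (should be 0)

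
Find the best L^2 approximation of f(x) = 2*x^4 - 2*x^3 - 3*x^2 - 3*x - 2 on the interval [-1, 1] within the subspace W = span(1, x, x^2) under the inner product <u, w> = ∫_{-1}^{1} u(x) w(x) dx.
g(x) = -9*x^2/7 - 21*x/5 - 76/35

The best approximation g ∈ W is the orthogonal projection of f onto W. Writing g = a_0 + a_1 x + a_2 x^2, the coefficients solve the normal equations G · a = b where
  G_{ij} = <φ_i, φ_j> and b_i = <f, φ_i>, with φ_0 = 1, φ_1 = x, φ_2 = x^2.
G =
  [2, 0, 2/3]
  [0, 2/3, 0]
  [2/3, 0, 2/5],
b = (-26/5, -14/5, -206/105).
Solving gives a_0 = -76/35, a_1 = -21/5, a_2 = -9/7, so
  g(x) = -9*x^2/7 - 21*x/5 - 76/35.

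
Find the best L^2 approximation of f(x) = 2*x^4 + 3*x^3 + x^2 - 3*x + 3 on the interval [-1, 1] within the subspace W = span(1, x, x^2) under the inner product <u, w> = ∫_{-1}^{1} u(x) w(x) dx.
g(x) = 19*x^2/7 - 6*x/5 + 99/35

The best approximation g ∈ W is the orthogonal projection of f onto W. Writing g = a_0 + a_1 x + a_2 x^2, the coefficients solve the normal equations G · a = b where
  G_{ij} = <φ_i, φ_j> and b_i = <f, φ_i>, with φ_0 = 1, φ_1 = x, φ_2 = x^2.
G =
  [2, 0, 2/3]
  [0, 2/3, 0]
  [2/3, 0, 2/5],
b = (112/15, -4/5, 104/35).
Solving gives a_0 = 99/35, a_1 = -6/5, a_2 = 19/7, so
  g(x) = 19*x^2/7 - 6*x/5 + 99/35.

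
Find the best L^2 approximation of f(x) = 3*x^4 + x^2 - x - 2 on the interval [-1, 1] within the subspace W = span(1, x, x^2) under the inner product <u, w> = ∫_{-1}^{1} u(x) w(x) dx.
g(x) = 25*x^2/7 - x - 79/35

The best approximation g ∈ W is the orthogonal projection of f onto W. Writing g = a_0 + a_1 x + a_2 x^2, the coefficients solve the normal equations G · a = b where
  G_{ij} = <φ_i, φ_j> and b_i = <f, φ_i>, with φ_0 = 1, φ_1 = x, φ_2 = x^2.
G =
  [2, 0, 2/3]
  [0, 2/3, 0]
  [2/3, 0, 2/5],
b = (-32/15, -2/3, -8/105).
Solving gives a_0 = -79/35, a_1 = -1, a_2 = 25/7, so
  g(x) = 25*x^2/7 - x - 79/35.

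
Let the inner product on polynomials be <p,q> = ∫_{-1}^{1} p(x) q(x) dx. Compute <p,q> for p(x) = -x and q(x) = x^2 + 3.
<p,q> = 0

Expand the product: p(x)·q(x) = -x^3 - 3*x.
∫_{-1}^{1} of each monomial x^k gives [2/(k+1) if k even, 0 if k odd]. Integrating term-by-term (or equivalently evaluating the antiderivative F(x) = -x^4/4 - 3*x^2/2 at the endpoints):
  F(1) − F(−1) = -7/4 − (-7/4) = 0.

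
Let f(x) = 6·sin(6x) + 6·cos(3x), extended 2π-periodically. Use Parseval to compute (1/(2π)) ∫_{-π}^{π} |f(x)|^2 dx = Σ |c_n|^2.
Σ |c_n|^2 = 36

Expand |f|^2 and use orthogonality of {sin(nx), cos(mx)} on [-π, π]:
  ∫_{-π}^{π} sin(nx)^2 dx = π, ∫ cos(mx)^2 dx = π, and cross terms integrate to 0.
So ∫_{-π}^{π} f(x)^2 dx = 6^2 · π + 6^2 · π = (36 + 36)π.
Divide by 2π: (36 + 36)/2 = 36.
By Parseval, this equals Σ |c_n|^2.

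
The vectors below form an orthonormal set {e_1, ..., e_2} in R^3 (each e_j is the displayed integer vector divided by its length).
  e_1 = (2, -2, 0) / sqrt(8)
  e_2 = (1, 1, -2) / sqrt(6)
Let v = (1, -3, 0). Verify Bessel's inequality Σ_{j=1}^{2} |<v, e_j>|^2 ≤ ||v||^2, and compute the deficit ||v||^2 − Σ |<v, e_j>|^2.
Σ |<v, e_j>|^2 = 26/3; ||v||^2 = 10; deficit = 4/3

Write each e_j = u_j / sqrt(<u_j, u_j>) where u_j is the displayed integer vector. Then <v, e_j> = <v, u_j> / sqrt(<u_j, u_j>), so |<v, e_j>|^2 = <v, u_j>^2 / <u_j, u_j>.
Coefficients: <v, e_1> = 8/sqrt(8), <v, e_2> = -2/sqrt(6).
Square and sum: Σ |<v, e_j>|^2 = 26/3.
Compute ||v||^2 = v·v = 10.
Deficit = 10 − 26/3 = 4/3 ≥ 0, confirming Bessel's inequality. (The deficit equals ||v − Σ <v,e_j> e_j||^2, the squared distance from v to span{e_j}.)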